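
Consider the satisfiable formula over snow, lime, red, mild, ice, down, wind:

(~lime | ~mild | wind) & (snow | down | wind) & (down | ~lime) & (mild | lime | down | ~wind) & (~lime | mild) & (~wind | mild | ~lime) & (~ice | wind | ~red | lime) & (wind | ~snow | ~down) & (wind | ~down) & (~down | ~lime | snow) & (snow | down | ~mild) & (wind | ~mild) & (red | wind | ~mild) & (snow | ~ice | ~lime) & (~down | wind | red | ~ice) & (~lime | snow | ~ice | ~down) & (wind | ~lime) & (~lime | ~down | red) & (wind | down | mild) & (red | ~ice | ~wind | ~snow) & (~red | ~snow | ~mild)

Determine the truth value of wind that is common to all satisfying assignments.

True

Suppose wind = 0.
The clause (~down) is unit, so down = 0.
The clause (snow) is unit, so snow = 1.
The clause (~lime) is unit, so lime = 0.
The clause (~mild) is unit, so mild = 0.
But (mild) is also a unit clause — contradiction.
So every satisfying assignment has wind = True.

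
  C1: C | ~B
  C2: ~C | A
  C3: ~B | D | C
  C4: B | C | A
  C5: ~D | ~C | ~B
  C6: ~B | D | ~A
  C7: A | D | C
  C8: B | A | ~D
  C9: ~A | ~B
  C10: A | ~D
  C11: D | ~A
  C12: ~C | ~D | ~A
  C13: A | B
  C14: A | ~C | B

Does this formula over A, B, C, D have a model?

Yes

Suppose C = 0.
(~B) alone gives B = 0.
(A) alone gives A = 1.
(D) alone gives D = 1.
Every clause now holds.
A satisfying assignment: A=1,  B=0,  C=0,  D=1.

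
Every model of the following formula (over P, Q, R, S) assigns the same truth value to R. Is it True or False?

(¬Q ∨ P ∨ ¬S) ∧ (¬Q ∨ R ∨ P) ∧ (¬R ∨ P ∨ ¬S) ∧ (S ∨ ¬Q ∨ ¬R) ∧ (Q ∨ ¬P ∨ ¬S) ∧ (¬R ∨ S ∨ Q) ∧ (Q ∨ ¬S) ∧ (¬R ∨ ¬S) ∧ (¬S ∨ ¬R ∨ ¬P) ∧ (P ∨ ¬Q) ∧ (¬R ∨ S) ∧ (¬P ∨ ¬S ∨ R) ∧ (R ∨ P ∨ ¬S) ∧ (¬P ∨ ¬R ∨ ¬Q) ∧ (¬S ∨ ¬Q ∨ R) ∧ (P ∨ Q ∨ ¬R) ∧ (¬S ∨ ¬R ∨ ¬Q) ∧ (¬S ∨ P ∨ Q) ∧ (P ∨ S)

False

Suppose R = True.
The clause (¬S) is unit, so S = False.
That conflicts with the unit clause (S).
So every satisfying assignment has R = False.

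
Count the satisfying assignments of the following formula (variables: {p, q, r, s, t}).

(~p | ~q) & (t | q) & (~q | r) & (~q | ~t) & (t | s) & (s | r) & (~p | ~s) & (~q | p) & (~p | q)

There are 2^5 = 32 truth assignments over (p, q, r, s, t).
Split on t. With t = 1, the clauses containing t are satisfied and ~t drops from the rest; 3 of the 2^4 = 16 assignments to the other variables satisfy what remains.
With t = 0, by the same count on the reduced clause set, 0 assignments work.
Total: 3 + 0 = 3.

3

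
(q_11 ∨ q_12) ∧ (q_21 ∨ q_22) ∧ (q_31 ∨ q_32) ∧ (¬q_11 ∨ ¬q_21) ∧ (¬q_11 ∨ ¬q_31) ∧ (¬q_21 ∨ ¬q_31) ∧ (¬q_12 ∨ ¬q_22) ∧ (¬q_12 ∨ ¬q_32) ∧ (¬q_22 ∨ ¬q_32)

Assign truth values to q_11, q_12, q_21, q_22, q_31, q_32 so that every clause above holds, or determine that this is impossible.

Branch on q_11: set q_11 = True.
(¬q_21) alone gives q_21 = False.
(q_22) alone gives q_22 = True.
(¬q_31) alone gives q_31 = False.
(q_32) alone gives q_32 = True.
That conflicts with the unit clause (¬q_32).
Backtrack on q_11: now try q_11 = False.
(q_12) alone gives q_12 = True.
(¬q_22) alone gives q_22 = False.
(q_21) alone gives q_21 = True.
(¬q_31) alone gives q_31 = False.
(q_32) alone gives q_32 = True.
That conflicts with the unit clause (¬q_32).
Neither q_11 = True nor q_11 = False works.

UNSATISFIABLE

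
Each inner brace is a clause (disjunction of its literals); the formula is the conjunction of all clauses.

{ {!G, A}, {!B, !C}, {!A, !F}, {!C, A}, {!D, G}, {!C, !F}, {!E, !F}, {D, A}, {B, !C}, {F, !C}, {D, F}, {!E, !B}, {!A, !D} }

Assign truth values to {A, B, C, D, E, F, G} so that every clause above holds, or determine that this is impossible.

UNSATISFIABLE

Case G = false:
The clause (!D) is unit, so D = false.
The clause (A) is unit, so A = true.
The clause (!F) is unit, so F = false.
Now (F) is unsatisfied and unit — conflict.
Undo G and try G = true.
The clause (A) is unit, so A = true.
The clause (!F) is unit, so F = false.
The clause (!C) is unit, so C = false.
The clause (D) is unit, so D = true.
Now (!D) is unsatisfied and unit — conflict.
Neither G = true nor G = false works.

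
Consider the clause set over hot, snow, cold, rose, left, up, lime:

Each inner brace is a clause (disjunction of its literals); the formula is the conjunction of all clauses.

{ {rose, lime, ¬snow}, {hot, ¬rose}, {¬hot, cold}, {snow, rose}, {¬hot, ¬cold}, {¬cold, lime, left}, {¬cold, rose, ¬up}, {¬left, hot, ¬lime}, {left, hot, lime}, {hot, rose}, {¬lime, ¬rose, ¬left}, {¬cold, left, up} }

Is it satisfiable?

Try hot = True.
From the singleton clause (cold), cold = True.
Now (¬cold) is unsatisfied and unit — conflict.
Undo hot and try hot = False.
From the singleton clause (¬rose), rose = False.
Now (rose) is unsatisfied and unit — conflict.
Either choice for hot ends in contradiction.
No assignment satisfies every clause.

No, unsatisfiable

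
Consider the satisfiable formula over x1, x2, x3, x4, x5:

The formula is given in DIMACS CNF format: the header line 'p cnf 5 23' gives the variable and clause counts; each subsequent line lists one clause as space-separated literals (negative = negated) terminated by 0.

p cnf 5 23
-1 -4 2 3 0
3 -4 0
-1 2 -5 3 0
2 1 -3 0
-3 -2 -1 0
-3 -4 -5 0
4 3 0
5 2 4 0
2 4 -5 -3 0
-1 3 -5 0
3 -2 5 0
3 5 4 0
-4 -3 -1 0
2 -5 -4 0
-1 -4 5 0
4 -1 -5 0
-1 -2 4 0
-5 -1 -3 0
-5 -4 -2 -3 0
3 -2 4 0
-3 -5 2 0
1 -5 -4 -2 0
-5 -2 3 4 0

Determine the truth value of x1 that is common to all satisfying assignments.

False

Suppose x1 = True.
Try x3 = True.
The clause (¬x2) is unit, so x2 = False.
The clause (¬x4) is unit, so x4 = False.
The clause (x5) is unit, so x5 = True.
Now (¬x5) is unsatisfied and unit — conflict.
That branch fails; take x3 = False instead.
The clause (¬x4) is unit, so x4 = False.
Now (x4) is unsatisfied and unit — conflict.
Neither x3 = True nor x3 = False works.
So every satisfying assignment has x1 = False.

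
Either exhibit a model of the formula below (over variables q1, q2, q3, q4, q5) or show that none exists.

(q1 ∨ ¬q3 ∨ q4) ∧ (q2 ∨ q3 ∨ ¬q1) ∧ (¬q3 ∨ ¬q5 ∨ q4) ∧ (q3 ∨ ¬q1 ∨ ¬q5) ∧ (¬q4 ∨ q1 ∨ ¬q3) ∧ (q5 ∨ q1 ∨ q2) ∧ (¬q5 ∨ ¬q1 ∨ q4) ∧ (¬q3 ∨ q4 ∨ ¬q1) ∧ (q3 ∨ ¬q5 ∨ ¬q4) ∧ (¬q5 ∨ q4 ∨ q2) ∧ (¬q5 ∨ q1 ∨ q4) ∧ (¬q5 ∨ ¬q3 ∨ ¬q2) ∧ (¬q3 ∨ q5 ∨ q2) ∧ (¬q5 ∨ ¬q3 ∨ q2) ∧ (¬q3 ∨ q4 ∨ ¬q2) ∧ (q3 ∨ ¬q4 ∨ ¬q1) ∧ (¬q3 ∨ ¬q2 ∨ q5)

q1=True, q2=True, q3=False, q4=False, q5=False

Branch on q1: set q1 = True.
Branch on q2: set q2 = True.
Branch on q3: set q3 = False.
Unit clause (¬q5) forces q5 = False.
Unit clause (¬q4) forces q4 = False.
This assignment satisfies each clause.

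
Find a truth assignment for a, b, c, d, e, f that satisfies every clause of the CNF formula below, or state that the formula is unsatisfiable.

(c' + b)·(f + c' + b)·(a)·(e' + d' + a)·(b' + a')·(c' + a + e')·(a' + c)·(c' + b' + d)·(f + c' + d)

UNSATISFIABLE

(a) alone gives a = 1.
(b') alone gives b = 0.
(c') alone gives c = 0.
But (c) is also a unit clause — contradiction.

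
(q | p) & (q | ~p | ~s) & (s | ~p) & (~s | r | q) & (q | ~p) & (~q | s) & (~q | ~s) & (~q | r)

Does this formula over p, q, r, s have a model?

No, unsatisfiable

Branch on q: set q = 1.
The clause (s) is unit, so s = 1.
Now (~s) is unsatisfied and unit — conflict.
Backtrack on q: now try q = 0.
The clause (p) is unit, so p = 1.
Now (~p) is unsatisfied and unit — conflict.
Both values of q lead to a conflict.
No assignment satisfies every clause.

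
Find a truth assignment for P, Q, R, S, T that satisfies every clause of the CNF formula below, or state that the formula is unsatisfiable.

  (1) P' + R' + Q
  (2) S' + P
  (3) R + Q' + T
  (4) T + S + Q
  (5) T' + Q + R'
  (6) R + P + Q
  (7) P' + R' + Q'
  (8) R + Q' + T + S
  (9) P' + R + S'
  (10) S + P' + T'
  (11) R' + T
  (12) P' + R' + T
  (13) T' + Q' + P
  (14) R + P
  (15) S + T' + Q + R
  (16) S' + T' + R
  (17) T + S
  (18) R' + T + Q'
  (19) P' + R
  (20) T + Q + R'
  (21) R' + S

Suppose S = 0.
The clause (T) is unit, so T = 1.
The clause (P') is unit, so P = 0.
The clause (Q') is unit, so Q = 0.
The clause (R') is unit, so R = 0.
But (R) is also a unit clause — contradiction.
Undo S and try S = 1.
The clause (P) is unit, so P = 1.
The clause (R) is unit, so R = 1.
The clause (Q) is unit, so Q = 1.
But (Q') is also a unit clause — contradiction.
Either choice for S ends in contradiction.

UNSATISFIABLE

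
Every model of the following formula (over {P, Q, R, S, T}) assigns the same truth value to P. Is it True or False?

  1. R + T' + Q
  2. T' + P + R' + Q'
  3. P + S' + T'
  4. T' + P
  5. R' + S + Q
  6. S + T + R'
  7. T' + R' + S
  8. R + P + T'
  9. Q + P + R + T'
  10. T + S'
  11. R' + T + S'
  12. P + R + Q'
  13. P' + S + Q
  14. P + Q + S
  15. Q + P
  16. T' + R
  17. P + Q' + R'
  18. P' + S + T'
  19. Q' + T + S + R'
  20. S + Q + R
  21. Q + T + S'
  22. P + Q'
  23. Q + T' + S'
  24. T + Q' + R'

True

Suppose P = 0.
From the singleton clause (T'), T = 0.
From the singleton clause (S'), S = 0.
From the singleton clause (R'), R = 0.
From the singleton clause (Q'), Q = 0.
Now (Q) is unsatisfied and unit — conflict.
So every satisfying assignment has P = True.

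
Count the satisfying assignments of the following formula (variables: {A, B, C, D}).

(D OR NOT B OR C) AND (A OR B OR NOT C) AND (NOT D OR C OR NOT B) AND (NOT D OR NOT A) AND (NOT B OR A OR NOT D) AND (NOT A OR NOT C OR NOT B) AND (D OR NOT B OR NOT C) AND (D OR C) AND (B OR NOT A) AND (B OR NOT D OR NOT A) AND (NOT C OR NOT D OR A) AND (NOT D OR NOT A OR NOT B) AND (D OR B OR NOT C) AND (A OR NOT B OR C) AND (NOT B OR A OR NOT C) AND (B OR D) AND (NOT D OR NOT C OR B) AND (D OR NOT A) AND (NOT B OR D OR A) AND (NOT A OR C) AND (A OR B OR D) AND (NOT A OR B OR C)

1

There are 2^4 = 16 truth assignments over (A, B, C, D).
Check each against the 22 clauses (columns in the order A, B, C, D):
  F F F F  ✗ fails (D OR C)
  F F F T  ✓ satisfies all
  F F T F  ✗ fails (A OR B OR NOT C)
  F F T T  ✗ fails (A OR B OR NOT C)
  F T F F  ✗ fails (D OR NOT B OR C)
  F T F T  ✗ fails (NOT D OR C OR NOT B)
  F T T F  ✗ fails (D OR NOT B OR NOT C)
  F T T T  ✗ fails (NOT B OR A OR NOT D)
  T F F F  ✗ fails (D OR C)
  T F F T  ✗ fails (NOT D OR NOT A)
  T F T F  ✗ fails (B OR NOT A)
  T F T T  ✗ fails (NOT D OR NOT A)
  T T F F  ✗ fails (D OR NOT B OR C)
  T T F T  ✗ fails (NOT D OR C OR NOT B)
  T T T F  ✗ fails (NOT A OR NOT C OR NOT B)
  T T T T  ✗ fails (NOT D OR NOT A)
1 of the 16 rows is a model.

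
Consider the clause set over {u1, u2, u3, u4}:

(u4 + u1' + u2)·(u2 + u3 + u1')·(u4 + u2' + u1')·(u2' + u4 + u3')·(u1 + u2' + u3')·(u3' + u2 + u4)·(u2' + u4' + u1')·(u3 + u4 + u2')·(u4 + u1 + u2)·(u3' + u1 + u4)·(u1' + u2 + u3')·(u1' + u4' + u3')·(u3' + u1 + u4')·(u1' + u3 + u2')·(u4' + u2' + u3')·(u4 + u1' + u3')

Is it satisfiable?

Branch on u4: set u4 = 1.
Branch on u2: set u2 = 1.
From the singleton clause (u1'), u1 = 0.
From the singleton clause (u3'), u3 = 0.
Every clause now holds.
A satisfying assignment: u1=0,  u2=1,  u3=0,  u4=1.

Yes, satisfiable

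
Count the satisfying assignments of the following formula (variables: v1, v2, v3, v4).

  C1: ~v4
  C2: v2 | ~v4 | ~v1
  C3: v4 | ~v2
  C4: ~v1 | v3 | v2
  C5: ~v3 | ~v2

3

There are 2^4 = 16 truth assignments over (v1, v2, v3, v4).
Split on v4. With v4 = 1, the clauses containing v4 are satisfied and ~v4 drops from the rest; 0 of the 2^3 = 8 assignments to the other variables satisfy what remains.
With v4 = 0, by the same count on the reduced clause set, 3 assignments work.
Total: 0 + 3 = 3.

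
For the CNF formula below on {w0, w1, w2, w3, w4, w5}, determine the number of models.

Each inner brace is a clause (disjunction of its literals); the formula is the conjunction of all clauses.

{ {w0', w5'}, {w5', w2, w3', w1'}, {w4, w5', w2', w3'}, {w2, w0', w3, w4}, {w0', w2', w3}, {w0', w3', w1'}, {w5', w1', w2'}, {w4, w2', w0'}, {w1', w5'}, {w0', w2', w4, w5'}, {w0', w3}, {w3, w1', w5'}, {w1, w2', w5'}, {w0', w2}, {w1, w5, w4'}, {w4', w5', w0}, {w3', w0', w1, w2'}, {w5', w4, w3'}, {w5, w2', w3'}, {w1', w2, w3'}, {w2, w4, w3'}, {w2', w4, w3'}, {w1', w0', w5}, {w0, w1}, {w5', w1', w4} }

4

There are 2^6 = 64 truth assignments over (w0, w1, w2, w3, w4, w5).
Split on w4. With w4 = 1, the clauses containing w4 are satisfied and w4' drops from the rest; 2 of the 2^5 = 32 assignments to the other variables satisfy what remains.
With w4 = 0, by the same count on the reduced clause set, 2 assignments work.
(One model: w0=F, w1=T, w2=F, w3=F, w4=F, w5=F.)
Total: 2 + 2 = 4.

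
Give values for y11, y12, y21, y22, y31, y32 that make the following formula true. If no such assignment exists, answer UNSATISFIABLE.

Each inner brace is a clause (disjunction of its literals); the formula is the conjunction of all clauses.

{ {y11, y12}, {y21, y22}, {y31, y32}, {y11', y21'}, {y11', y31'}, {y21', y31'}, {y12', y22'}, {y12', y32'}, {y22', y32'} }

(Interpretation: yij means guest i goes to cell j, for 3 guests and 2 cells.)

UNSATISFIABLE

Suppose y11 = 1.
From the singleton clause (y21'), y21 = 0.
From the singleton clause (y22), y22 = 1.
From the singleton clause (y31'), y31 = 0.
From the singleton clause (y32), y32 = 1.
That conflicts with the unit clause (y32').
That branch fails; take y11 = 0 instead.
From the singleton clause (y12), y12 = 1.
From the singleton clause (y22'), y22 = 0.
From the singleton clause (y21), y21 = 1.
From the singleton clause (y31'), y31 = 0.
From the singleton clause (y32), y32 = 1.
That conflicts with the unit clause (y32').
Either choice for y11 ends in contradiction.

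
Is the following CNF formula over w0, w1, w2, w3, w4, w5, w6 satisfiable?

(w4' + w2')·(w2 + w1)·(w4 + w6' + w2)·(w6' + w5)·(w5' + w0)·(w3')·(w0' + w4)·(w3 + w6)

Yes, satisfiable

From the singleton clause (w3'), w3 = 0.
From the singleton clause (w6), w6 = 1.
From the singleton clause (w5), w5 = 1.
From the singleton clause (w0), w0 = 1.
From the singleton clause (w4), w4 = 1.
From the singleton clause (w2'), w2 = 0.
From the singleton clause (w1), w1 = 1.
Every clause now holds.
A satisfying assignment: w0 ↦ 1, w1 ↦ 1, w2 ↦ 0, w3 ↦ 0, w4 ↦ 1, w5 ↦ 1, w6 ↦ 1.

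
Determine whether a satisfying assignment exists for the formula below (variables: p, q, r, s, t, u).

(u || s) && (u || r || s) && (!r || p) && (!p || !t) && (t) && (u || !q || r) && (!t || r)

Unsatisfiable

The clause (t) is unit, so t = true.
The clause (!p) is unit, so p = false.
The clause (!r) is unit, so r = false.
But (r) is also a unit clause — contradiction.
No assignment satisfies every clause.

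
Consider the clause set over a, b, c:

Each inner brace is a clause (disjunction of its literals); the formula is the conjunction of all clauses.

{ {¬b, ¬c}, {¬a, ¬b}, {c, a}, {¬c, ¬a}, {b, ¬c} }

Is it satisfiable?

Suppose b = False.
Unit clause (¬c) forces c = False.
Unit clause (a) forces a = True.
All clauses are satisfied.
A satisfying assignment: a: True; b: False; c: False.

Yes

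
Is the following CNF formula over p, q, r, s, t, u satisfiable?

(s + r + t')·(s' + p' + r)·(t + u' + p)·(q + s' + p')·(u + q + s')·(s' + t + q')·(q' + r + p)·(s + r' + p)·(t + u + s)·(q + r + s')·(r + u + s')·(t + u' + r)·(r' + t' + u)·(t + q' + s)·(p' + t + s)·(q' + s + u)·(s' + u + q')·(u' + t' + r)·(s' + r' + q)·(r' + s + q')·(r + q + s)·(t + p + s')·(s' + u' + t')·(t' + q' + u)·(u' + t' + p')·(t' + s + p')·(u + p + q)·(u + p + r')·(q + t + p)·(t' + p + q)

Case s = 1:
Case p = 0:
Unit clause (t) forces t = 1.
Unit clause (u') forces u = 0.
Unit clause (q) forces q = 1.
Now (q') is unsatisfied and unit — conflict.
So p must be the other value — set p = 1.
Unit clause (r) forces r = 1.
Unit clause (q) forces q = 1.
Unit clause (t) forces t = 1.
Unit clause (u) forces u = 1.
Now (u') is unsatisfied and unit — conflict.
Both values of p lead to a conflict.
So s must be the other value — set s = 0.
Case r = 1:
Unit clause (p) forces p = 1.
Unit clause (t) forces t = 1.
Now (t') is unsatisfied and unit — conflict.
So r must be the other value — set r = 0.
Unit clause (t') forces t = 0.
Unit clause (u) forces u = 1.
Now (u') is unsatisfied and unit — conflict.
Both values of r lead to a conflict.
Both values of s lead to a conflict.
No assignment satisfies every clause.

No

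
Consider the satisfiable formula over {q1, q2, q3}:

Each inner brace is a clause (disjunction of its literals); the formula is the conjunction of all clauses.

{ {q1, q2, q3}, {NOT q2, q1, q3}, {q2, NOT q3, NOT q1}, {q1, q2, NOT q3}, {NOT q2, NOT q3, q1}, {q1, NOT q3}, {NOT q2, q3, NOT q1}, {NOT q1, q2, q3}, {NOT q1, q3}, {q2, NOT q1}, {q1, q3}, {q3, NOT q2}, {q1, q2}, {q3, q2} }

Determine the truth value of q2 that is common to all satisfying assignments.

True

Suppose q2 = false.
The clause (NOT q1) is unit, so q1 = false.
But (q1) is also a unit clause — contradiction.
So every satisfying assignment has q2 = True.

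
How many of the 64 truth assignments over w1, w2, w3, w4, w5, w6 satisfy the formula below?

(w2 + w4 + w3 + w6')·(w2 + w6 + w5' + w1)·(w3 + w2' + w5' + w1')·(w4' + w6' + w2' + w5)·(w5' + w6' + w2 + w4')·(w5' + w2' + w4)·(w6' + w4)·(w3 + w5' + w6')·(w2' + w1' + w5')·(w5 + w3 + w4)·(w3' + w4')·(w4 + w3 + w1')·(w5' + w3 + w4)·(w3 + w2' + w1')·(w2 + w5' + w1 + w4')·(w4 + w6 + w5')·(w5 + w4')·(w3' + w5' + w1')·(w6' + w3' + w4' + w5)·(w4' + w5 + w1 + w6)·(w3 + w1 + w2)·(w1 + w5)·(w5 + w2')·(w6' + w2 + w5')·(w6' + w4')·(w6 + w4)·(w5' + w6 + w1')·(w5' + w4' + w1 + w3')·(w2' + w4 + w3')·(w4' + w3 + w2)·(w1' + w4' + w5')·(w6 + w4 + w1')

1

There are 2^6 = 64 truth assignments over (w1, w2, w3, w4, w5, w6).
Split on w4. With w4 = 1, the clauses containing w4 are satisfied and w4' drops from the rest; 1 of the 2^5 = 32 assignments to the other variables satisfy what remains.
With w4 = 0, by the same count on the reduced clause set, 0 assignments work.
(One model: w1=F, w2=T, w3=F, w4=T, w5=T, w6=F.)
Total: 1 + 0 = 1.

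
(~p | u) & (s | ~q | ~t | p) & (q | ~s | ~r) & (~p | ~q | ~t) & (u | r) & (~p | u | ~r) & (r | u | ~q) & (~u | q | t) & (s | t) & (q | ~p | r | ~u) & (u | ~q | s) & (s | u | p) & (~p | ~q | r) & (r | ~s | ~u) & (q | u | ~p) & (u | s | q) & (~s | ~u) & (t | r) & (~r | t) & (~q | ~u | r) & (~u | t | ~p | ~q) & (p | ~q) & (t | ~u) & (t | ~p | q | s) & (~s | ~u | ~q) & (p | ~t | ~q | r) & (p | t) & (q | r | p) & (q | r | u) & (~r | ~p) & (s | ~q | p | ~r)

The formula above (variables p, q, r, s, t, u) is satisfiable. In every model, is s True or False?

False

Suppose s = 1.
From the singleton clause (~u), u = 0.
From the singleton clause (~p), p = 0.
From the singleton clause (r), r = 1.
From the singleton clause (q), q = 1.
But (~q) is also a unit clause — contradiction.
So every satisfying assignment has s = False.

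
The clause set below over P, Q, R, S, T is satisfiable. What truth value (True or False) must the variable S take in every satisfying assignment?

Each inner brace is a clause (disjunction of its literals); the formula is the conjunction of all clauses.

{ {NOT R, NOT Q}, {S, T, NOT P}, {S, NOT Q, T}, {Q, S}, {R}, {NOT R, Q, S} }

True

Suppose S = false.
From the singleton clause (Q), Q = true.
From the singleton clause (NOT R), R = false.
Now (R) is unsatisfied and unit — conflict.
So every satisfying assignment has S = True.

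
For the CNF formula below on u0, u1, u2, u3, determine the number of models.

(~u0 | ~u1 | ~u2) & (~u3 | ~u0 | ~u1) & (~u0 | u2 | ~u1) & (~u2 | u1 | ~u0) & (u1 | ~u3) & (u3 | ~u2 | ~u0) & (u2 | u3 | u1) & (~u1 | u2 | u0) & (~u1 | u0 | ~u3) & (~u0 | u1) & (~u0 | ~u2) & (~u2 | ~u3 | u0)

There are 2^4 = 16 truth assignments over (u0, u1, u2, u3).
Split on u1. With u1 = 1, the clauses containing u1 are satisfied and ~u1 drops from the rest; 1 of the 2^3 = 8 assignments to the other variables satisfy what remains.
With u1 = 0, by the same count on the reduced clause set, 1 assignment works.
Total: 1 + 1 = 2.

2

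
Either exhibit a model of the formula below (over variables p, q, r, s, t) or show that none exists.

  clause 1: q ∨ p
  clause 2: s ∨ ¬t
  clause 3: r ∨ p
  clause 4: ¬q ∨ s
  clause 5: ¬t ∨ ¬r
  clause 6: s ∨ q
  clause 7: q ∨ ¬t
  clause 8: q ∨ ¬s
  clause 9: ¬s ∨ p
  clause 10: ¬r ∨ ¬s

p: True,  q: True,  r: False,  s: True,  t: True

Case q = True:
The clause (s) is unit, so s = True.
The clause (p) is unit, so p = True.
The clause (¬r) is unit, so r = False.
Every clause is now satisfied; t is unconstrained.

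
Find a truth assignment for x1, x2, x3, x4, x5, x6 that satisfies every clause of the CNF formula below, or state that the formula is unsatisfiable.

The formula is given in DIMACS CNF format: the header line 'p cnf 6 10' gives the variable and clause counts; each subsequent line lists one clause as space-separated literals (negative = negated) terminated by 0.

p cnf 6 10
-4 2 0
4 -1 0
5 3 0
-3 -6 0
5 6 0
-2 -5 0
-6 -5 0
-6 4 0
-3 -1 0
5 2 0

Branch on x4: set x4 = False.
(¬x1) alone gives x1 = False.
(¬x6) alone gives x6 = False.
(x5) alone gives x5 = True.
(¬x2) alone gives x2 = False.
No clause remains; x3 is free.

x1 ↦ False; x2 ↦ False; x3 ↦ True; x4 ↦ False; x5 ↦ True; x6 ↦ False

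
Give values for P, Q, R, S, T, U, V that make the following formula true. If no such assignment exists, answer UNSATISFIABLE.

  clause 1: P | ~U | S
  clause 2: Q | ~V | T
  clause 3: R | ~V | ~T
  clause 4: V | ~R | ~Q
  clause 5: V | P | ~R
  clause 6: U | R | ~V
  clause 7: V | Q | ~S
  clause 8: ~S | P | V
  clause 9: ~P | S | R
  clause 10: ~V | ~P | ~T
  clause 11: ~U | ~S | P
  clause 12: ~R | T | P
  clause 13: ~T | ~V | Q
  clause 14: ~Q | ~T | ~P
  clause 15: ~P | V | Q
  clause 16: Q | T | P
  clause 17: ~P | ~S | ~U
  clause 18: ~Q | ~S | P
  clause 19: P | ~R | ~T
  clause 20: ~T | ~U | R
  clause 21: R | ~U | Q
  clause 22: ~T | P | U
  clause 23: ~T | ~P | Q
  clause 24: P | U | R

P ↦ 1, Q ↦ 1, R ↦ 0, S ↦ 1, T ↦ 0, U ↦ 0, V ↦ 0

Suppose P = 1.
Suppose S = 1.
From the singleton clause (~U), U = 0.
Suppose R = 0.
From the singleton clause (~V), V = 0.
From the singleton clause (Q), Q = 1.
From the singleton clause (~T), T = 0.
Every clause now holds.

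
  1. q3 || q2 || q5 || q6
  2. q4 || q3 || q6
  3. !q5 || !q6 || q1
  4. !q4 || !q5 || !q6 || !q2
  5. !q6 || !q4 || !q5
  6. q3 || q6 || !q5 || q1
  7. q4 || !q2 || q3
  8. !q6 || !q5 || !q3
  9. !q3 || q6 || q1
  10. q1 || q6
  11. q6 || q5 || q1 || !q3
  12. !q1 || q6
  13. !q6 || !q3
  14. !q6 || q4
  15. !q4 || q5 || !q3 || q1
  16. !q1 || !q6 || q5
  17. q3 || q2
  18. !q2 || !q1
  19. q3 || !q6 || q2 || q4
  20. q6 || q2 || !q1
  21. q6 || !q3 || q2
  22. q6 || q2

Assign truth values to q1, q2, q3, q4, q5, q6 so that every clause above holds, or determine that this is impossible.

q1=false,  q2=true,  q3=false,  q4=true,  q5=false,  q6=true

Branch on q1: set q1 = false.
(q6) alone gives q6 = true.
(!q5) alone gives q5 = false.
(!q3) alone gives q3 = false.
(q4) alone gives q4 = true.
(q2) alone gives q2 = true.
Every clause now holds.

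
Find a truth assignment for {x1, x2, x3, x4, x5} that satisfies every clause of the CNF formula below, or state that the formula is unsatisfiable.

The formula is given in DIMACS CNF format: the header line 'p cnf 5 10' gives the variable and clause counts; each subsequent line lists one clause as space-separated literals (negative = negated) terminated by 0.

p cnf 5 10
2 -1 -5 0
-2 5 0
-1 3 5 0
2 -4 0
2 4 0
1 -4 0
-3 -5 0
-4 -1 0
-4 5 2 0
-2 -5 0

UNSATISFIABLE

Suppose x2 = False.
The clause (¬x4) is unit, so x4 = False.
Now (x4) is unsatisfied and unit — conflict.
That branch fails; take x2 = True instead.
The clause (x5) is unit, so x5 = True.
Now (¬x5) is unsatisfied and unit — conflict.
Either choice for x2 ends in contradiction.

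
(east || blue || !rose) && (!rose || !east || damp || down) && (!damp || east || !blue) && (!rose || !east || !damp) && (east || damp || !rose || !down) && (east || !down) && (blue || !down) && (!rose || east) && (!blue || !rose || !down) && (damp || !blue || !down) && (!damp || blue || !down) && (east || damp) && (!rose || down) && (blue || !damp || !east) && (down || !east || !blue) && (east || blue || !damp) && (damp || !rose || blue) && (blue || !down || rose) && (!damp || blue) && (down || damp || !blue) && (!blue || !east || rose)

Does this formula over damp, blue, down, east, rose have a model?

Suppose east = true.
Suppose rose = false.
From the singleton clause (!blue), blue = false.
From the singleton clause (!down), down = false.
From the singleton clause (!damp), damp = false.
Every clause now holds.
A satisfying assignment: damp=false, blue=false, down=false, east=true, rose=false.

Satisfiable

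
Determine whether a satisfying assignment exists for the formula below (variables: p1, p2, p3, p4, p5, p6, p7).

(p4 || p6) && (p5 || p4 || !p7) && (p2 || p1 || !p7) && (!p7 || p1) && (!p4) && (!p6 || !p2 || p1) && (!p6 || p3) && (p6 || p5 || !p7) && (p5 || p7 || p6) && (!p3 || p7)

Yes, satisfiable

(!p4) alone gives p4 = false.
(p6) alone gives p6 = true.
(p3) alone gives p3 = true.
(p7) alone gives p7 = true.
(p5) alone gives p5 = true.
(p1) alone gives p1 = true.
No clause remains; p2 is free.
A satisfying assignment: p1 ↦ true; p2 ↦ true; p3 ↦ true; p4 ↦ false; p5 ↦ true; p6 ↦ true; p7 ↦ true.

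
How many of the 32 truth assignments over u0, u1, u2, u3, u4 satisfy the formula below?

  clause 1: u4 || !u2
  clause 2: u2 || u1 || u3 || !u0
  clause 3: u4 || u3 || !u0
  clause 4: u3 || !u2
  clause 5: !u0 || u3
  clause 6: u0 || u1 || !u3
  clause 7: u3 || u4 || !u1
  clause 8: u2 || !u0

There are 2^5 = 32 truth assignments over (u0, u1, u2, u3, u4).
Split on u0. With u0 = true, the clauses containing u0 are satisfied and !u0 drops from the rest; 2 of the 2^4 = 16 assignments to the other variables satisfy what remains.
With u0 = false, by the same count on the reduced clause set, 6 assignments work.
(One model: u0=F, u1=F, u2=F, u3=F, u4=F.)
Total: 2 + 6 = 8.

8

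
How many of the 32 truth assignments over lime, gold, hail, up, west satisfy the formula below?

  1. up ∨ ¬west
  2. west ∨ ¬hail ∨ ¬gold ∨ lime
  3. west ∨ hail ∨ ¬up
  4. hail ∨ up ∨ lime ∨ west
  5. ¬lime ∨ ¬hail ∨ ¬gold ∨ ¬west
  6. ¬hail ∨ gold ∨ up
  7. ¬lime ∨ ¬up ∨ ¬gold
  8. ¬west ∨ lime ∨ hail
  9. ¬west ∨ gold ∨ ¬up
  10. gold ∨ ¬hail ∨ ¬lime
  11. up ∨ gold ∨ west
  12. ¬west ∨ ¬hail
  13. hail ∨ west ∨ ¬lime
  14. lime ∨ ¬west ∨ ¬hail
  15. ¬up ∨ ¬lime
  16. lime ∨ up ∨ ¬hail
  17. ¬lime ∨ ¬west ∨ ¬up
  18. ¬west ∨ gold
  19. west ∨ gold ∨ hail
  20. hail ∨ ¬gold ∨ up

2

There are 2^5 = 32 truth assignments over (lime, gold, hail, up, west).
Split on up. With up = True, the clauses containing up are satisfied and ¬up drops from the rest; 1 of the 2^4 = 16 assignments to the other variables satisfy what remains.
With up = False, by the same count on the reduced clause set, 1 assignment works.
Total: 1 + 1 = 2.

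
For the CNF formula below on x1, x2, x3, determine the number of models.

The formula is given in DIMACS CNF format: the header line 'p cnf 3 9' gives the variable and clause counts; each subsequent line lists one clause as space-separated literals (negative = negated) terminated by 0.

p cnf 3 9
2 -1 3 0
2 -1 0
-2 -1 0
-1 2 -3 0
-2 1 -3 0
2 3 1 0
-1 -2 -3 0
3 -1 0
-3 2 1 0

There are 2^3 = 8 truth assignments over (x1, x2, x3).
Check each against the 9 clauses (columns in the order x1, x2, x3):
  F F F  ✗ fails (x2 ∨ x3 ∨ x1)
  F F T  ✗ fails (¬x3 ∨ x2 ∨ x1)
  F T F  ✓ satisfies all
  F T T  ✗ fails (¬x2 ∨ x1 ∨ ¬x3)
  T F F  ✗ fails (x2 ∨ ¬x1 ∨ x3)
  T F T  ✗ fails (x2 ∨ ¬x1)
  T T F  ✗ fails (¬x2 ∨ ¬x1)
  T T T  ✗ fails (¬x2 ∨ ¬x1)
1 of the 8 rows is a model.

1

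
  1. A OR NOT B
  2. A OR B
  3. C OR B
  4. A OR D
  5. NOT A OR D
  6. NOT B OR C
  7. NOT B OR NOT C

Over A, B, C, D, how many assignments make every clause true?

There are 2^4 = 16 truth assignments over (A, B, C, D).
Check each against the 7 clauses (columns in the order A, B, C, D):
  F F F F  ✗ fails (A OR B)
  F F F T  ✗ fails (A OR B)
  F F T F  ✗ fails (A OR B)
  F F T T  ✗ fails (A OR B)
  F T F F  ✗ fails (A OR NOT B)
  F T F T  ✗ fails (A OR NOT B)
  F T T F  ✗ fails (A OR NOT B)
  F T T T  ✗ fails (A OR NOT B)
  T F F F  ✗ fails (C OR B)
  T F F T  ✗ fails (C OR B)
  T F T F  ✗ fails (NOT A OR D)
  T F T T  ✓ satisfies all
  T T F F  ✗ fails (NOT A OR D)
  T T F T  ✗ fails (NOT B OR C)
  T T T F  ✗ fails (NOT A OR D)
  T T T T  ✗ fails (NOT B OR NOT C)
1 of the 16 rows is a model.

1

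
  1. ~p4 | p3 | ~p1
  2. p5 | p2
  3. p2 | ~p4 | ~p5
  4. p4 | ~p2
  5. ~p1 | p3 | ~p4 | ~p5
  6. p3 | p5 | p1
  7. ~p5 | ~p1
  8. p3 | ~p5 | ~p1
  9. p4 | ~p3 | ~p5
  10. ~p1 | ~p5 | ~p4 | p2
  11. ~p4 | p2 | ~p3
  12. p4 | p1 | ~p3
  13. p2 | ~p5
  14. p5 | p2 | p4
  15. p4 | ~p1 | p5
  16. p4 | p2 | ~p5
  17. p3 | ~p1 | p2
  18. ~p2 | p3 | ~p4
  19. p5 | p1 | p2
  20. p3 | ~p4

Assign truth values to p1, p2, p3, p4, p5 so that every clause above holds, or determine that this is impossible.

p1: 0, p2: 1, p3: 1, p4: 1, p5: 0

Branch on p5: set p5 = 0.
(p2) alone gives p2 = 1.
(p4) alone gives p4 = 1.
(p3) alone gives p3 = 1.
Every clause is now satisfied; p1 is unconstrained.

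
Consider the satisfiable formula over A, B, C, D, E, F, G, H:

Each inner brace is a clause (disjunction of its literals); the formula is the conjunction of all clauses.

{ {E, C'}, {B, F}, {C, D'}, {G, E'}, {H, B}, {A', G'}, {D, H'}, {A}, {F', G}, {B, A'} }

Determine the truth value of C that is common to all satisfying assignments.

False

Suppose C = 1.
From the singleton clause (E), E = 1.
From the singleton clause (G), G = 1.
From the singleton clause (A'), A = 0.
But (A) is also a unit clause — contradiction.
So every satisfying assignment has C = False.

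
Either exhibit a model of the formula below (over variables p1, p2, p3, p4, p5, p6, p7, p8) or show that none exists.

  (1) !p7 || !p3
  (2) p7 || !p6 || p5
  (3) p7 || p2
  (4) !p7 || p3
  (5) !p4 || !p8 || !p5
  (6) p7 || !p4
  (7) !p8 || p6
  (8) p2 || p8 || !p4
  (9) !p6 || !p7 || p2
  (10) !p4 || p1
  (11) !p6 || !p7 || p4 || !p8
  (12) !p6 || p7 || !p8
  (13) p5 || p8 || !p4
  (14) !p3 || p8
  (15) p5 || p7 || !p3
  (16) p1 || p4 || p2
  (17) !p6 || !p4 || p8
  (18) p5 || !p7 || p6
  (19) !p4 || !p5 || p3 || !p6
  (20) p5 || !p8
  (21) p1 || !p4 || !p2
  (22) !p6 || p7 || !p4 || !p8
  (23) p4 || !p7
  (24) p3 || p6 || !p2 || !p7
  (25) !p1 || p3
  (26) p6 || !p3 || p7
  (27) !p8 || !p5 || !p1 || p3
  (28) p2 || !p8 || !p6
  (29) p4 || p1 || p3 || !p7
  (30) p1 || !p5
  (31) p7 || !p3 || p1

Try p7 = false.
(p2) alone gives p2 = true.
(!p4) alone gives p4 = false.
Try p6 = false.
(!p8) alone gives p8 = false.
(!p3) alone gives p3 = false.
(!p1) alone gives p1 = false.
(!p5) alone gives p5 = false.
All clauses are satisfied.

p1=false, p2=true, p3=false, p4=false, p5=false, p6=false, p7=false, p8=false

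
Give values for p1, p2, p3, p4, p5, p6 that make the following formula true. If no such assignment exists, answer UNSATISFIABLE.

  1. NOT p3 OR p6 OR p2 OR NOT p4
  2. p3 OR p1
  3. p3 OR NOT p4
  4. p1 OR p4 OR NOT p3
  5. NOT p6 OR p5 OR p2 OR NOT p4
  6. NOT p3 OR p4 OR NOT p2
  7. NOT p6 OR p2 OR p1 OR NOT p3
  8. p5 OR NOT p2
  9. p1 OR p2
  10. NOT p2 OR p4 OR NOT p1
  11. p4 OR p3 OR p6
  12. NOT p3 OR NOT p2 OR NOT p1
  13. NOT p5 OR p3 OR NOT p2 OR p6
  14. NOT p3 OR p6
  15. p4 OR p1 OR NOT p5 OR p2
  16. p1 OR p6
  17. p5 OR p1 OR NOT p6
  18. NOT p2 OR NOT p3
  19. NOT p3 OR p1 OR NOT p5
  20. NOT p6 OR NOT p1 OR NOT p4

p1=true,  p2=false,  p3=false,  p4=false,  p5=false,  p6=true

Try p3 = false.
The clause (p1) is unit, so p1 = true.
The clause (NOT p4) is unit, so p4 = false.
The clause (NOT p2) is unit, so p2 = false.
The clause (p6) is unit, so p6 = true.
No clause remains; p5 is free.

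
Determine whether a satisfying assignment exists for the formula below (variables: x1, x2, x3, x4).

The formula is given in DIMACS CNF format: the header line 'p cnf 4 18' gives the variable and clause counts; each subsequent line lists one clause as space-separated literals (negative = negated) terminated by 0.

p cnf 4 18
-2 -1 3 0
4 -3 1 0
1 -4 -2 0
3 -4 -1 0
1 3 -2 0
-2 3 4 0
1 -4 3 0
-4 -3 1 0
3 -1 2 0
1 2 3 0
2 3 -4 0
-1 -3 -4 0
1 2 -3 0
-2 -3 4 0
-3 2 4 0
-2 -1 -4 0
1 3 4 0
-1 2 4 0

Try x2 = False.
Try x3 = True.
(x1) alone gives x1 = True.
(¬x4) alone gives x4 = False.
That conflicts with the unit clause (x4).
Backtrack on x3: now try x3 = False.
(¬x1) alone gives x1 = False.
That conflicts with the unit clause (x1).
Both values of x3 lead to a conflict.
Backtrack on x2: now try x2 = True.
Try x1 = False.
(¬x4) alone gives x4 = False.
(¬x3) alone gives x3 = False.
That conflicts with the unit clause (x3).
Backtrack on x1: now try x1 = True.
(x3) alone gives x3 = True.
(¬x4) alone gives x4 = False.
That conflicts with the unit clause (x4).
Both values of x1 lead to a conflict.
Both values of x2 lead to a conflict.
No assignment satisfies every clause.

No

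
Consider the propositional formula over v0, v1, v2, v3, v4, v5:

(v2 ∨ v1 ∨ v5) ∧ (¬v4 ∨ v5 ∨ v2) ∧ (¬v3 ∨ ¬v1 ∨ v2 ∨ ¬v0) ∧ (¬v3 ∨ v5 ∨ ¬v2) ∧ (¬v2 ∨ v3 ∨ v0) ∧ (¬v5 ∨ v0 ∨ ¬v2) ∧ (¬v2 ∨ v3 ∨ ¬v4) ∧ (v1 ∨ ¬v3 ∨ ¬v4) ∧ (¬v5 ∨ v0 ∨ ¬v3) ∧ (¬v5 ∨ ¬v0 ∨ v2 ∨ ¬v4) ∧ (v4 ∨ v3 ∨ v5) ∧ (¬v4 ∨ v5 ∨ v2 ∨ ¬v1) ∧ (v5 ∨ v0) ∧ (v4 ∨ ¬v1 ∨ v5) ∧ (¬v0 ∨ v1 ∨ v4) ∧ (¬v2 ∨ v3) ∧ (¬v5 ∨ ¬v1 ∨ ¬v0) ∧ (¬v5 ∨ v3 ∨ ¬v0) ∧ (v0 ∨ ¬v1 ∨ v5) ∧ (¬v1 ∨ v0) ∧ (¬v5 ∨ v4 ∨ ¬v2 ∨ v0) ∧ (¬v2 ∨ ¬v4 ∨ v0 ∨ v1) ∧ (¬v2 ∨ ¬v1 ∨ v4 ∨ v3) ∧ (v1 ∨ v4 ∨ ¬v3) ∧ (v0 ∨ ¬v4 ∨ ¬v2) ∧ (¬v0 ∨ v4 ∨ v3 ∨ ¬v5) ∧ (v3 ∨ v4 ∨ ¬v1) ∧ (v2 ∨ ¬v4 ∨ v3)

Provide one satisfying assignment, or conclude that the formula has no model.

v0: False, v1: False, v2: False, v3: False, v4: False, v5: True

Branch on v5: set v5 = True.
Branch on v0: set v0 = False.
Unit clause (¬v2) forces v2 = False.
Unit clause (¬v3) forces v3 = False.
Unit clause (¬v1) forces v1 = False.
Unit clause (¬v4) forces v4 = False.
All clauses are satisfied.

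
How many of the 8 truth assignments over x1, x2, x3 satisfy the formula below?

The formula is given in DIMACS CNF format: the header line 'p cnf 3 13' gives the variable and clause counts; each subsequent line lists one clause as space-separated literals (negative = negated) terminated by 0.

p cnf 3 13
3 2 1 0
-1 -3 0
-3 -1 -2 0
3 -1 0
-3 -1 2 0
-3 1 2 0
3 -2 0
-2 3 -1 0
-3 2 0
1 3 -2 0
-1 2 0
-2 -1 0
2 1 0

1

There are 2^3 = 8 truth assignments over (x1, x2, x3).
Check each against the 13 clauses (columns in the order x1, x2, x3):
  F F F  ✗ fails (x3 ∨ x2 ∨ x1)
  F F T  ✗ fails (¬x3 ∨ x1 ∨ x2)
  F T F  ✗ fails (x3 ∨ ¬x2)
  F T T  ✓ satisfies all
  T F F  ✗ fails (x3 ∨ ¬x1)
  T F T  ✗ fails (¬x1 ∨ ¬x3)
  T T F  ✗ fails (x3 ∨ ¬x1)
  T T T  ✗ fails (¬x1 ∨ ¬x3)
1 of the 8 rows is a model.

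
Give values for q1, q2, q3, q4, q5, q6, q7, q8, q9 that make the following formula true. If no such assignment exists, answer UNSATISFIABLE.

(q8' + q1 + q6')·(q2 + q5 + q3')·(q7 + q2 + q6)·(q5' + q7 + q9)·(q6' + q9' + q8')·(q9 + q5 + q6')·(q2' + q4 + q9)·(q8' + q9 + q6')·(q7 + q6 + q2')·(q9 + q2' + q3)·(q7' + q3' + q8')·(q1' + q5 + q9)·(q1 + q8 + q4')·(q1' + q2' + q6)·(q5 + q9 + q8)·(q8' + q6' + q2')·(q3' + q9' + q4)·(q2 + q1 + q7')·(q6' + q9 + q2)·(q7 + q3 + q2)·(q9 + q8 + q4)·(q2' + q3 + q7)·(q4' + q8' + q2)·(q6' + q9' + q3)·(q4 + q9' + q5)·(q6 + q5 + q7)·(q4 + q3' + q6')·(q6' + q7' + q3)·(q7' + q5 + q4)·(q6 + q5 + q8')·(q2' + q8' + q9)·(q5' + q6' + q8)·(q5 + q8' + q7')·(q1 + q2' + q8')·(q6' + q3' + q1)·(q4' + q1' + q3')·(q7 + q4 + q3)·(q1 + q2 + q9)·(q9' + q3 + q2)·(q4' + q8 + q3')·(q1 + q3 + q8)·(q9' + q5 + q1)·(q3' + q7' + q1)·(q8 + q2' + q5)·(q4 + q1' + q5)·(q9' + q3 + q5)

Try q8 = 0.
Try q1 = 1.
Try q5 = 1.
(q6') alone gives q6 = 0.
(q2') alone gives q2 = 0.
(q7) alone gives q7 = 1.
Try q9 = 0.
(q4) alone gives q4 = 1.
(q3') alone gives q3 = 0.
Every clause now holds.

q1: 1,  q2: 0,  q3: 0,  q4: 1,  q5: 1,  q6: 0,  q7: 1,  q8: 0,  q9: 0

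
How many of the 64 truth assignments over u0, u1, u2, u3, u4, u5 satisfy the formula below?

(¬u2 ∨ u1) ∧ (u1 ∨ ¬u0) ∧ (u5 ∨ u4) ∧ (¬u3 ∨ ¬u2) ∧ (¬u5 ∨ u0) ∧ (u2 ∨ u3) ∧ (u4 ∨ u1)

9

There are 2^6 = 64 truth assignments over (u0, u1, u2, u3, u4, u5).
Split on u5. With u5 = True, the clauses containing u5 are satisfied and ¬u5 drops from the rest; 4 of the 2^5 = 32 assignments to the other variables satisfy what remains.
With u5 = False, by the same count on the reduced clause set, 5 assignments work.
Total: 4 + 5 = 9.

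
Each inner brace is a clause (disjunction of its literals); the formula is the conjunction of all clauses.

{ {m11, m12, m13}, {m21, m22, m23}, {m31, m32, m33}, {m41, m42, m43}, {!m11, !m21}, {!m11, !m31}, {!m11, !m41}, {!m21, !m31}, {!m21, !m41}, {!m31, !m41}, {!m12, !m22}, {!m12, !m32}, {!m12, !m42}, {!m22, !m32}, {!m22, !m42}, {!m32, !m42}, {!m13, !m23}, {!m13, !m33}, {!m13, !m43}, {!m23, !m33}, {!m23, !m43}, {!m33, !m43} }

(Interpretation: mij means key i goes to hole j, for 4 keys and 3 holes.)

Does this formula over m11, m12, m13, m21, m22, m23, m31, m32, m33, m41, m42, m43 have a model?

No, unsatisfiable

Branch on m11: set m11 = false.
Branch on m12: set m12 = true.
Unit clause (!m22) forces m22 = false.
Unit clause (!m32) forces m32 = false.
Unit clause (!m42) forces m42 = false.
Branch on m21: set m21 = true.
Unit clause (!m31) forces m31 = false.
Unit clause (m33) forces m33 = true.
Unit clause (!m41) forces m41 = false.
Unit clause (m43) forces m43 = true.
That conflicts with the unit clause (!m43).
Backtrack on m21: now try m21 = false.
Unit clause (m23) forces m23 = true.
Unit clause (!m13) forces m13 = false.
Unit clause (!m33) forces m33 = false.
Unit clause (m31) forces m31 = true.
Unit clause (!m41) forces m41 = false.
Unit clause (m43) forces m43 = true.
That conflicts with the unit clause (!m43).
Neither m21 = true nor m21 = false works.
Backtrack on m12: now try m12 = false.
Unit clause (m13) forces m13 = true.
Unit clause (!m23) forces m23 = false.
Unit clause (!m33) forces m33 = false.
Unit clause (!m43) forces m43 = false.
Branch on m21: set m21 = true.
Unit clause (!m31) forces m31 = false.
Unit clause (m32) forces m32 = true.
Unit clause (!m41) forces m41 = false.
Unit clause (m42) forces m42 = true.
That conflicts with the unit clause (!m42).
Backtrack on m21: now try m21 = false.
Unit clause (m22) forces m22 = true.
Unit clause (!m32) forces m32 = false.
Unit clause (m31) forces m31 = true.
Unit clause (!m41) forces m41 = false.
Unit clause (m42) forces m42 = true.
That conflicts with the unit clause (!m42).
Neither m21 = true nor m21 = false works.
Neither m12 = true nor m12 = false works.
Backtrack on m11: now try m11 = true.
Unit clause (!m21) forces m21 = false.
Unit clause (!m31) forces m31 = false.
Unit clause (!m41) forces m41 = false.
Branch on m22: set m22 = true.
Unit clause (!m12) forces m12 = false.
Unit clause (!m32) forces m32 = false.
Unit clause (m33) forces m33 = true.
Unit clause (!m42) forces m42 = false.
Unit clause (m43) forces m43 = true.
That conflicts with the unit clause (!m43).
Backtrack on m22: now try m22 = false.
Unit clause (m23) forces m23 = true.
Unit clause (!m13) forces m13 = false.
Unit clause (!m33) forces m33 = false.
Unit clause (m32) forces m32 = true.
Unit clause (!m12) forces m12 = false.
Unit clause (!m42) forces m42 = false.
Unit clause (m43) forces m43 = true.
That conflicts with the unit clause (!m43).
Neither m22 = true nor m22 = false works.
Neither m11 = true nor m11 = false works.
No assignment satisfies every clause.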